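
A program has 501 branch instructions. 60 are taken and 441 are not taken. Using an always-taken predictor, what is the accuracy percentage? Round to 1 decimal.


Predictor: always-taken
Correct predictions = 60
Accuracy = 60 / 501 * 100 = 12.0%

12.0


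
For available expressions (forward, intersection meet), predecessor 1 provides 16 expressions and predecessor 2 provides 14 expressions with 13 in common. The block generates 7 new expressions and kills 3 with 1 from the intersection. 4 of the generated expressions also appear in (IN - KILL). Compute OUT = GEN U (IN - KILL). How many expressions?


IN = intersection of predecessors = 13
IN - KILL = 13 - 1 = 12
|OUT| = |GEN| + |IN - KILL| - |GEN ∩ (IN - KILL)| = 7 + 12 - 4 = 15

15


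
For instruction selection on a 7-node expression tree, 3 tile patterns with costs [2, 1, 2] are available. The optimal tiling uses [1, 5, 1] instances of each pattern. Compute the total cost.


Total cost = sum(count_i * cost_i)
= 1*2 + 5*1 + 1*2
= 9

9


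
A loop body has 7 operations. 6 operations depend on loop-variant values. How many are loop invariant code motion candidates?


Invariant candidates = total - loop-dependent
= 7 - 6 = 1

1


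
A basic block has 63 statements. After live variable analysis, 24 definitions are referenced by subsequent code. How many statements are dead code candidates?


Dead code = total statements - live definitions
= 63 - 24 = 39

39


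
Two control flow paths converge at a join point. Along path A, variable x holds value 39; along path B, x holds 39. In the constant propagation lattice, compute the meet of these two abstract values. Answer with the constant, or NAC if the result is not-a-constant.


Meet operation: if both paths give the same constant, result is that constant; if they differ, result is NAC (not-a-constant).
Path A: 39, Path B: 39 -> equal
Result: constant -> 39

39


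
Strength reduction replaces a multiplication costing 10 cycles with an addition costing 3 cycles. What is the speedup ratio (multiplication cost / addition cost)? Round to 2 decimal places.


Ratio = mult_cost / add_cost = 10 / 3 = 3.33

3.33


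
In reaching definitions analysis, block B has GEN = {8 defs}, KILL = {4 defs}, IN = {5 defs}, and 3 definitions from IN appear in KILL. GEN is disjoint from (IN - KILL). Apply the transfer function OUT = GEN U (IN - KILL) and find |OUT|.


IN - KILL: 5 - 3 = 2 surviving definitions
OUT = GEN + surviving = 8 + 2 = 10

10


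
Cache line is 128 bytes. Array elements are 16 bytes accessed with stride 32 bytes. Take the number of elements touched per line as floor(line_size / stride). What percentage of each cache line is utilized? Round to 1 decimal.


Elements per cache line = floor(128 / 32) = 4
Bytes used = 4 * 16 = 64
Utilization = 64 / 128 * 100 = 50.0%

50.0


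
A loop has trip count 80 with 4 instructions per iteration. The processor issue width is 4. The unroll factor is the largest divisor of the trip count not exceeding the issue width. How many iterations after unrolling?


Largest divisor of 80 <= 4 is 4
New iterations = 80 / 4 = 20

20


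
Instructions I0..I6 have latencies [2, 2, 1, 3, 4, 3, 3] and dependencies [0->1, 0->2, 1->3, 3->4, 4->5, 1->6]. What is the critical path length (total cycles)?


Compute longest path through dependency graph: dist(Ik) = max over predecessors of dist + latency(Ik).
dist(I0) = latency 2 = 2
dist(I1) = dist(I0) + 2 = 2 + 2 = 4
dist(I2) = dist(I0) + 1 = 2 + 1 = 3
dist(I3) = dist(I1) + 3 = 4 + 3 = 7
dist(I4) = dist(I3) + 4 = 7 + 4 = 11
dist(I5) = dist(I4) + 3 = 11 + 3 = 14
dist(I6) = dist(I1) + 3 = 4 + 3 = 7
Critical path = max dist = 14

14


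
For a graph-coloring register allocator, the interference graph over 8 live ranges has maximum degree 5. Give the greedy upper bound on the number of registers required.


Greedy coloring never needs more than (max_degree + 1) colors: when coloring a vertex, at most max_degree neighbors are already colored.
Upper bound = 5 + 1 = 6

6


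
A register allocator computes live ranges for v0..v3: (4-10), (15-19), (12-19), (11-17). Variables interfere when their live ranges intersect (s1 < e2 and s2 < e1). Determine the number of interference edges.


Check all pairs for overlapping intervals.
Two intervals (s1,e1) and (s2,e2) overlap if s1 < e2 and s2 < e1.
v0 (4-10) vs v1..v3: overlaps none -> 0
v1 (15-19) vs v2..v3: overlaps v2, v3 -> 2
v2 (12-19) vs v3: overlaps v3 -> 1
Total overlapping pairs = 0 + 2 + 1 = 3

3


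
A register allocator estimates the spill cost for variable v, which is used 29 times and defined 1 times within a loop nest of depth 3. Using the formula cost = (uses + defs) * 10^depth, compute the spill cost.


uses + defs = 29 + 1 = 30
10^3 = 1000
Spill cost = 30 * 1000 = 30000

30000


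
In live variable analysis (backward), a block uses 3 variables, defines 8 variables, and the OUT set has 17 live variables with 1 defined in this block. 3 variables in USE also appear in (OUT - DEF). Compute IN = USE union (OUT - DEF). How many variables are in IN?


OUT - DEF: 17 - 1 = 16
|IN| = |USE| + |OUT - DEF| - |USE ∩ (OUT - DEF)| = 3 + 16 - 3 = 16

16


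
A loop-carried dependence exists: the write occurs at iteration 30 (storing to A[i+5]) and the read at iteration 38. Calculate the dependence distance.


Distance = read iteration - write iteration
= 38 - 30 = 8

8


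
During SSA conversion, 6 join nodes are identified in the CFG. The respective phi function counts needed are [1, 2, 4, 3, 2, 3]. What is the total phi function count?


Total phi functions = sum of phi functions at each join node
= 1 + 2 + 4 + 3 + 2 + 3 = 15

15


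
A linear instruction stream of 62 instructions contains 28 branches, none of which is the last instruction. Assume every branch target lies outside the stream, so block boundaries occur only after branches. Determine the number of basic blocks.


With no in-sequence branch targets, the leaders are the first instruction plus the instruction after each branch.
Number of basic blocks = branches + 1
= 28 + 1 = 29

29


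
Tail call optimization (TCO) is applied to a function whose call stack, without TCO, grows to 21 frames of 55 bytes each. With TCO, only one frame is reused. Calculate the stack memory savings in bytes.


Without TCO: 21 * 55 = 1155 bytes
With TCO: reuse 1 frame = 55 bytes
Savings = 1155 - 55 = 1100

1100


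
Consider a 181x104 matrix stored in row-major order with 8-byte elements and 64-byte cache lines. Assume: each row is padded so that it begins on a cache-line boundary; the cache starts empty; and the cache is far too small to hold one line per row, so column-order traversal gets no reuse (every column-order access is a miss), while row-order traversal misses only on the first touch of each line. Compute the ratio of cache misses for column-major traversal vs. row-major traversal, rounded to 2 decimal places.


Each row occupies 104 * 8 = 832 bytes and starts on a line boundary, so it spans ceil(832 / 64) = 13 cache lines.
Row-major traversal misses (one per line touched): 181 * ceil(104 * 8 / 64) = 2353
Column-major traversal misses (no reuse, every access misses): 181 * 104 = 18824
Ratio = 18824 / 2353 = 8.0

8.0


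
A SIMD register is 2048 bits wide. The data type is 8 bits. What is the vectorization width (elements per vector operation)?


Width = SIMD bits / data type bits
= 2048 / 8 = 256

256


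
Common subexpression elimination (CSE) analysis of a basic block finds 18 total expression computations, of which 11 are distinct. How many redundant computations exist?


CSE count = total expressions - unique expressions
= 18 - 11 = 7

7


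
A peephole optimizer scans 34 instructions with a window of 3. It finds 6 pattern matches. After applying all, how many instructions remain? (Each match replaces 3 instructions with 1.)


Each match removes 2 instructions.
Total removed = 6 * 2 = 12
Remaining = 34 - 12 = 22

22


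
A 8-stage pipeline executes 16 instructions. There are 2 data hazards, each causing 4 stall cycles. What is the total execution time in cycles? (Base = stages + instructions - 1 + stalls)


Base cycles = 8 + 16 - 1 = 23
Total stalls = 2 * 4 = 8
Total = 23 + 8 = 31

31


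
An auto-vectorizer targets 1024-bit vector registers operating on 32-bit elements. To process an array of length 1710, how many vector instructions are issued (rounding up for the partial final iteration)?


Width = 1024 / 32 = 32 elements per vector op
Iterations = ceil(1710 / 32) = 54

54


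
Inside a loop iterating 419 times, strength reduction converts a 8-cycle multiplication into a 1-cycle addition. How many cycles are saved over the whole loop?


Per-iteration saving = 8 - 1 = 7
Total saved = 419 * 7 = 2933

2933


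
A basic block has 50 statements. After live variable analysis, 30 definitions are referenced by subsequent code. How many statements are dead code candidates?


Dead code = total statements - live definitions
= 50 - 30 = 20

20


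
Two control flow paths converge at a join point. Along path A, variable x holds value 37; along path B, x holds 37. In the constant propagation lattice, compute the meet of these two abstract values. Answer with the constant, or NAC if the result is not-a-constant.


Meet operation: if both paths give the same constant, result is that constant; if they differ, result is NAC (not-a-constant).
Path A: 37, Path B: 37 -> equal
Result: constant -> 37

37


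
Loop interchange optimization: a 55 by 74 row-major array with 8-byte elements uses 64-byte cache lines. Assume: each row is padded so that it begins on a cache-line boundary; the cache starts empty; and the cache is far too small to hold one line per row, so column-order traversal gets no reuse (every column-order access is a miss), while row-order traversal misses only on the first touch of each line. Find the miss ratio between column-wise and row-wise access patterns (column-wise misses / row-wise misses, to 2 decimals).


Each row occupies 74 * 8 = 592 bytes and starts on a line boundary, so it spans ceil(592 / 64) = 10 cache lines.
Row-major traversal misses (one per line touched): 55 * ceil(74 * 8 / 64) = 550
Column-major traversal misses (no reuse, every access misses): 55 * 74 = 4070
Ratio = 4070 / 550 = 7.4

7.4


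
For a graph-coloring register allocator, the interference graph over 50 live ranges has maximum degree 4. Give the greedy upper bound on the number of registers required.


Greedy coloring never needs more than (max_degree + 1) colors: when coloring a vertex, at most max_degree neighbors are already colored.
Upper bound = 4 + 1 = 5

5


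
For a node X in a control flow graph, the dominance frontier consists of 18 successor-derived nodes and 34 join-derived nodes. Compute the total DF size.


DF(X) = direct successor contributions + join point contributions
= 18 + 34 = 52

52


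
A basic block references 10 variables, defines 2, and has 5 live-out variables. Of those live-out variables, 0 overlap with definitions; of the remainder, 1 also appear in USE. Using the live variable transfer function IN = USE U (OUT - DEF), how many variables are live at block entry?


OUT - DEF: 5 - 0 = 5
|IN| = |USE| + |OUT - DEF| - |USE ∩ (OUT - DEF)| = 10 + 5 - 1 = 14

14


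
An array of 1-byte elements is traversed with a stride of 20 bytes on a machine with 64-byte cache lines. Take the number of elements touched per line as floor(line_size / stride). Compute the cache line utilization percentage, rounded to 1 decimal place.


Elements per cache line = floor(64 / 20) = 3
Bytes used = 3 * 1 = 3
Utilization = 3 / 64 * 100 = 4.7%

4.7


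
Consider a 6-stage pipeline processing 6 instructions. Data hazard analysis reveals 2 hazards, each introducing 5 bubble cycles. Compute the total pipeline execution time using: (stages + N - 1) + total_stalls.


Base cycles = 6 + 6 - 1 = 11
Total stalls = 2 * 5 = 10
Total = 11 + 10 = 21

21


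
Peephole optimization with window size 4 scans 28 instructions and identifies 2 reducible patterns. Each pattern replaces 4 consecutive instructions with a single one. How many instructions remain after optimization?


Each match removes 3 instructions.
Total removed = 2 * 3 = 6
Remaining = 28 - 6 = 22

22


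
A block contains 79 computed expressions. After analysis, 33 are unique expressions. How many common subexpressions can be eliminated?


CSE count = total expressions - unique expressions
= 79 - 33 = 46

46


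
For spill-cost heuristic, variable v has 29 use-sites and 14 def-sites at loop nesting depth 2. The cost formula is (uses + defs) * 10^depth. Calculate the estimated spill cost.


uses + defs = 29 + 14 = 43
10^2 = 100
Spill cost = 43 * 100 = 4300

4300


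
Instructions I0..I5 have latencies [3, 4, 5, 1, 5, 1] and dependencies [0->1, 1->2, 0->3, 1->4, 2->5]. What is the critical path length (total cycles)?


Compute longest path through dependency graph: dist(Ik) = max over predecessors of dist + latency(Ik).
dist(I0) = latency 3 = 3
dist(I1) = dist(I0) + 4 = 3 + 4 = 7
dist(I2) = dist(I1) + 5 = 7 + 5 = 12
dist(I3) = dist(I0) + 1 = 3 + 1 = 4
dist(I4) = dist(I1) + 5 = 7 + 5 = 12
dist(I5) = dist(I2) + 1 = 12 + 1 = 13
Critical path = max dist = 13

13


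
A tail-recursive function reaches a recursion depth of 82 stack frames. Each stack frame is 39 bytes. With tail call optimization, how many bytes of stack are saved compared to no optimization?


Without TCO: 82 * 39 = 3198 bytes
With TCO: reuse 1 frame = 39 bytes
Savings = 3198 - 39 = 3159

3159


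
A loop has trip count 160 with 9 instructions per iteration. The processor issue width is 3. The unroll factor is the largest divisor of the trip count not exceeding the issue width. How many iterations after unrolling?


Largest divisor of 160 <= 3 is 2
New iterations = 160 / 2 = 80

80


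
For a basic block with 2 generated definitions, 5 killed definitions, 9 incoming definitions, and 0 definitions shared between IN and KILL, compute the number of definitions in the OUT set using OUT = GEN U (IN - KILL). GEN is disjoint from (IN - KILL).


IN - KILL: 9 - 0 = 9 surviving definitions
OUT = GEN + surviving = 2 + 9 = 11

11


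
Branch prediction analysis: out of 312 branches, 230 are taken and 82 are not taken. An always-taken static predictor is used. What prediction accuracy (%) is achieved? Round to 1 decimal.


Predictor: always-taken
Correct predictions = 230
Accuracy = 230 / 312 * 100 = 73.7%

73.7


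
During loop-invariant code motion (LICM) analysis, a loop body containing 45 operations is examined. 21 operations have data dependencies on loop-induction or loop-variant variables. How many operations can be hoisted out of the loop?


Invariant candidates = total - loop-dependent
= 45 - 21 = 24

24


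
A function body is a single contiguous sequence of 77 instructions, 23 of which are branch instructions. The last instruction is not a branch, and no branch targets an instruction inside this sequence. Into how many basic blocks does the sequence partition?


With no in-sequence branch targets, the leaders are the first instruction plus the instruction after each branch.
Number of basic blocks = branches + 1
= 23 + 1 = 24

24


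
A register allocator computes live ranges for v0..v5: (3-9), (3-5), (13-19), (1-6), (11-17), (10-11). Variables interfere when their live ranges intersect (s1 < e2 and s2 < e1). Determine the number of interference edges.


Check all pairs for overlapping intervals.
Two intervals (s1,e1) and (s2,e2) overlap if s1 < e2 and s2 < e1.
v0 (3-9) vs v1..v5: overlaps v1, v3 -> 2
v1 (3-5) vs v2..v5: overlaps v3 -> 1
v2 (13-19) vs v3..v5: overlaps v4 -> 1
v3 (1-6) vs v4..v5: overlaps none -> 0
v4 (11-17) vs v5: overlaps none -> 0
Total overlapping pairs = 2 + 1 + 1 + 0 + 0 = 4

4


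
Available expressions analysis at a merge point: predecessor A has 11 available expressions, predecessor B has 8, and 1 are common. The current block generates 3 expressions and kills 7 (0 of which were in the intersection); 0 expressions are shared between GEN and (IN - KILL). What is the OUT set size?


IN = intersection of predecessors = 1
IN - KILL = 1 - 0 = 1
|OUT| = |GEN| + |IN - KILL| - |GEN ∩ (IN - KILL)| = 3 + 1 - 0 = 4

4


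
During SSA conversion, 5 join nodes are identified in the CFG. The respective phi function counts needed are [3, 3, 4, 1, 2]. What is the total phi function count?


Total phi functions = sum of phi functions at each join node
= 3 + 3 + 4 + 1 + 2 = 13

13


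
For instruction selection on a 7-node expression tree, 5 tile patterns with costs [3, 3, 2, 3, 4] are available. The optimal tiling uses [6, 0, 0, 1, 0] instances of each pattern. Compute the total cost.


Total cost = sum(count_i * cost_i)
= 6*3 + 0*3 + 0*2 + 1*3 + 0*4
= 21

21


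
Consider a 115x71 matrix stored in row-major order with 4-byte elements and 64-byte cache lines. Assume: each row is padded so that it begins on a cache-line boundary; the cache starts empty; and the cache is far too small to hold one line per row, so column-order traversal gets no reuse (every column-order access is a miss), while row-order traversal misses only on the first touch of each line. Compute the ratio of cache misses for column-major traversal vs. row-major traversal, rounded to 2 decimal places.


Each row occupies 71 * 4 = 284 bytes and starts on a line boundary, so it spans ceil(284 / 64) = 5 cache lines.
Row-major traversal misses (one per line touched): 115 * ceil(71 * 4 / 64) = 575
Column-major traversal misses (no reuse, every access misses): 115 * 71 = 8165
Ratio = 8165 / 575 = 14.2

14.2


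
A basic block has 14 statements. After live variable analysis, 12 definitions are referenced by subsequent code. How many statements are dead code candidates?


Dead code = total statements - live definitions
= 14 - 12 = 2

2


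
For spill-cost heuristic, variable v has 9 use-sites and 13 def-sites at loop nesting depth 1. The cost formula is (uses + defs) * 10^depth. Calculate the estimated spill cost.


uses + defs = 9 + 13 = 22
10^1 = 10
Spill cost = 22 * 10 = 220

220


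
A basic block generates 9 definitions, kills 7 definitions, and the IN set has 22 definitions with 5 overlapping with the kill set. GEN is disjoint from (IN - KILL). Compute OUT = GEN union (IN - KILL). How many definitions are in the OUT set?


IN - KILL: 22 - 5 = 17 surviving definitions
OUT = GEN + surviving = 9 + 17 = 26

26


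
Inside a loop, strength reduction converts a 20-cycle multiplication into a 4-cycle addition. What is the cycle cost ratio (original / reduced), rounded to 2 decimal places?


Ratio = mult_cost / add_cost = 20 / 4 = 5.0

5.0


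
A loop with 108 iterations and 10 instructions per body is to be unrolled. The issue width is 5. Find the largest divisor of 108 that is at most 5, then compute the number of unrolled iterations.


Largest divisor of 108 <= 5 is 4
New iterations = 108 / 4 = 27

27


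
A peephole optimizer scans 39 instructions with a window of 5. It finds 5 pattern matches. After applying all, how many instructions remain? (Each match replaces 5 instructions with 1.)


Each match removes 4 instructions.
Total removed = 5 * 4 = 20
Remaining = 39 - 20 = 19

19


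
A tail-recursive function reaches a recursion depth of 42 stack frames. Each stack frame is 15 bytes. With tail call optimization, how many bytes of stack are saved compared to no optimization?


Without TCO: 42 * 15 = 630 bytes
With TCO: reuse 1 frame = 15 bytes
Savings = 630 - 15 = 615

615


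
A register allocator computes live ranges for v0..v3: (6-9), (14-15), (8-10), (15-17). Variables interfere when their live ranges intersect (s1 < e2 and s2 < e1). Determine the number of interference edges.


Check all pairs for overlapping intervals.
Two intervals (s1,e1) and (s2,e2) overlap if s1 < e2 and s2 < e1.
v0 (6-9) vs v1..v3: overlaps v2 -> 1
v1 (14-15) vs v2..v3: overlaps none -> 0
v2 (8-10) vs v3: overlaps none -> 0
Total overlapping pairs = 1 + 0 + 0 = 1

1


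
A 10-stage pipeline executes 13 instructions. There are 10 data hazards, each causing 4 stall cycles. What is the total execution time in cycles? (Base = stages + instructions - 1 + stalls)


Base cycles = 10 + 13 - 1 = 22
Total stalls = 10 * 4 = 40
Total = 22 + 40 = 62

62


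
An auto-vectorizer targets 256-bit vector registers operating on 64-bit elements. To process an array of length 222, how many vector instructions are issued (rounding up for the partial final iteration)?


Width = 256 / 64 = 4 elements per vector op
Iterations = ceil(222 / 4) = 56

56


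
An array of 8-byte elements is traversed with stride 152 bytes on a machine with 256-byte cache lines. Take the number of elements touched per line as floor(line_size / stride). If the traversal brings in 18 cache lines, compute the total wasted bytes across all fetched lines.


Elements per line = floor(256 / 152) = 1
Bytes used per line = 1 * 8 = 8
Wasted per line = 256 - 8 = 248
Total wasted = 248 * 18 = 4464

4464


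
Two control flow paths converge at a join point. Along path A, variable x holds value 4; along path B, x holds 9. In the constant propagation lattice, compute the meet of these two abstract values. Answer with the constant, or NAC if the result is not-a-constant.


Meet operation: if both paths give the same constant, result is that constant; if they differ, result is NAC (not-a-constant).
Path A: 4, Path B: 9 -> differ
Result: not-a-constant -> NAC

NAC


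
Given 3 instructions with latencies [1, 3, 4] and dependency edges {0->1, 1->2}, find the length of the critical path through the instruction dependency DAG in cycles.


Compute longest path through dependency graph: dist(Ik) = max over predecessors of dist + latency(Ik).
dist(I0) = latency 1 = 1
dist(I1) = dist(I0) + 3 = 1 + 3 = 4
dist(I2) = dist(I1) + 4 = 4 + 4 = 8
Critical path = max dist = 8

8


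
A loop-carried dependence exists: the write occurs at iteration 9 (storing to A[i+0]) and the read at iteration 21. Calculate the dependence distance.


Distance = read iteration - write iteration
= 21 - 9 = 12

12


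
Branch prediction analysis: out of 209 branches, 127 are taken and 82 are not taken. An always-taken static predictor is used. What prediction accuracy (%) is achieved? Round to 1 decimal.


Predictor: always-taken
Correct predictions = 127
Accuracy = 127 / 209 * 100 = 60.8%

60.8


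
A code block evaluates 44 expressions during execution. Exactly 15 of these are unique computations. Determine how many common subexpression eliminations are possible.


CSE count = total expressions - unique expressions
= 44 - 15 = 29

29


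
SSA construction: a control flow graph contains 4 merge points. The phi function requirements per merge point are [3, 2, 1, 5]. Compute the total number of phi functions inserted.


Total phi functions = sum of phi functions at each join node
= 3 + 2 + 1 + 5 = 11

11


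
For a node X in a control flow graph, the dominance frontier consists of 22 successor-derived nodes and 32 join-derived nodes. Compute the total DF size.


DF(X) = direct successor contributions + join point contributions
= 22 + 32 = 54

54


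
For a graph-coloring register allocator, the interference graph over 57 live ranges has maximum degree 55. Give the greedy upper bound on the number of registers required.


Greedy coloring never needs more than (max_degree + 1) colors: when coloring a vertex, at most max_degree neighbors are already colored.
Upper bound = 55 + 1 = 56

56


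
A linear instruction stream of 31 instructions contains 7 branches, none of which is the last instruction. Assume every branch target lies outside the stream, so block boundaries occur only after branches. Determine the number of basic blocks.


With no in-sequence branch targets, the leaders are the first instruction plus the instruction after each branch.
Number of basic blocks = branches + 1
= 7 + 1 = 8

8


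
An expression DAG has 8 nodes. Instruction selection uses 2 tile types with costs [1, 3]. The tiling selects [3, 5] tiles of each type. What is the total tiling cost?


Total cost = sum(count_i * cost_i)
= 3*1 + 5*3
= 18

18


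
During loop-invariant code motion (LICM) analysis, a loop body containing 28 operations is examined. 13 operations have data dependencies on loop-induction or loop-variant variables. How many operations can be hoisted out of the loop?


Invariant candidates = total - loop-dependent
= 28 - 13 = 15

15


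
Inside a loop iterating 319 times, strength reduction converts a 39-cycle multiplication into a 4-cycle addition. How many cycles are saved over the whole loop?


Per-iteration saving = 39 - 4 = 35
Total saved = 319 * 35 = 11165

11165


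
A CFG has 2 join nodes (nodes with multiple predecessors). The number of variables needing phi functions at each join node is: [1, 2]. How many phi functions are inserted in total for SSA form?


Total phi functions = sum of phi functions at each join node
= 1 + 2 = 3

3


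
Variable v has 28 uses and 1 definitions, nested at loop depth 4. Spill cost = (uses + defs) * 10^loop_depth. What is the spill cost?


uses + defs = 28 + 1 = 29
10^4 = 10000
Spill cost = 29 * 10000 = 290000

290000


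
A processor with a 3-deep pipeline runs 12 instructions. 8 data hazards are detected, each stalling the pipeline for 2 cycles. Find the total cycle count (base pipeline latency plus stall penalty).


Base cycles = 3 + 12 - 1 = 14
Total stalls = 8 * 2 = 16
Total = 14 + 16 = 30

30


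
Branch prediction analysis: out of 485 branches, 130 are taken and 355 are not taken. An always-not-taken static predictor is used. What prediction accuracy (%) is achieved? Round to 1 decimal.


Predictor: always-not-taken
Correct predictions = 355
Accuracy = 355 / 485 * 100 = 73.2%

73.2


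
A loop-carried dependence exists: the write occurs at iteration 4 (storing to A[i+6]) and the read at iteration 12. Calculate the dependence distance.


Distance = read iteration - write iteration
= 12 - 4 = 8

8


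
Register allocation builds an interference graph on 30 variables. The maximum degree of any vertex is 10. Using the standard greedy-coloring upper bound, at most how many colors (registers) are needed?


Greedy coloring never needs more than (max_degree + 1) colors: when coloring a vertex, at most max_degree neighbors are already colored.
Upper bound = 10 + 1 = 11

11


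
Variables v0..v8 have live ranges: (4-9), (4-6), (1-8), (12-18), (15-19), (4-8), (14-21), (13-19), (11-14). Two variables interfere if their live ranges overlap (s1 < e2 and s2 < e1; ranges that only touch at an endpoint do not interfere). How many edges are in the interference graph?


Check all pairs for overlapping intervals.
Two intervals (s1,e1) and (s2,e2) overlap if s1 < e2 and s2 < e1.
v0 (4-9) vs v1..v8: overlaps v1, v2, v5 -> 3
v1 (4-6) vs v2..v8: overlaps v2, v5 -> 2
v2 (1-8) vs v3..v8: overlaps v5 -> 1
v3 (12-18) vs v4..v8: overlaps v4, v6, v7, v8 -> 4
v4 (15-19) vs v5..v8: overlaps v6, v7 -> 2
v5 (4-8) vs v6..v8: overlaps none -> 0
v6 (14-21) vs v7..v8: overlaps v7 -> 1
v7 (13-19) vs v8: overlaps v8 -> 1
Total overlapping pairs = 3 + 2 + 1 + 4 + 2 + 0 + 1 + 1 = 14

14


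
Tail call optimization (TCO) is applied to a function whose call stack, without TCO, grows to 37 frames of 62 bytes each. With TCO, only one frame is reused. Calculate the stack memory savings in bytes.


Without TCO: 37 * 62 = 2294 bytes
With TCO: reuse 1 frame = 62 bytes
Savings = 2294 - 62 = 2232

2232


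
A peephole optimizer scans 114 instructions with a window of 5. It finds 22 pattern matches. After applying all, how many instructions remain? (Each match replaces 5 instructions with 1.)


Each match removes 4 instructions.
Total removed = 22 * 4 = 88
Remaining = 114 - 88 = 26

26


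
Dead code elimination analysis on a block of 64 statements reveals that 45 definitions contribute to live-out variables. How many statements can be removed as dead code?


Dead code = total statements - live definitions
= 64 - 45 = 19

19


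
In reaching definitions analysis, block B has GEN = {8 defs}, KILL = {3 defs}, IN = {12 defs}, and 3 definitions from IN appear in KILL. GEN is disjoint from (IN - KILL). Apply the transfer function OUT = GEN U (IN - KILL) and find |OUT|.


IN - KILL: 12 - 3 = 9 surviving definitions
OUT = GEN + surviving = 8 + 9 = 17

17


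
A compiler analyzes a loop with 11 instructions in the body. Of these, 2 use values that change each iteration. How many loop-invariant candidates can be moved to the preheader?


Invariant candidates = total - loop-dependent
= 11 - 2 = 9

9


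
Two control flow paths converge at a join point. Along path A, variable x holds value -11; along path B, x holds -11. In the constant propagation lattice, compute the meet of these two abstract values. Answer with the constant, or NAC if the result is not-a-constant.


Meet operation: if both paths give the same constant, result is that constant; if they differ, result is NAC (not-a-constant).
Path A: -11, Path B: -11 -> equal
Result: constant -> -11

-11


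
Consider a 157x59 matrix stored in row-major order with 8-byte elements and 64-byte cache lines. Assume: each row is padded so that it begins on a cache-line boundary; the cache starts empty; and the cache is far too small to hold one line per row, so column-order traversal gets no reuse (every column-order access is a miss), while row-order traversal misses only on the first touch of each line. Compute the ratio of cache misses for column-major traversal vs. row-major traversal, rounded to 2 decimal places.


Each row occupies 59 * 8 = 472 bytes and starts on a line boundary, so it spans ceil(472 / 64) = 8 cache lines.
Row-major traversal misses (one per line touched): 157 * ceil(59 * 8 / 64) = 1256
Column-major traversal misses (no reuse, every access misses): 157 * 59 = 9263
Ratio = 9263 / 1256 = 7.38

7.38


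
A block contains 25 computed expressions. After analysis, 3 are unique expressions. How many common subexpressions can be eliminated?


CSE count = total expressions - unique expressions
= 25 - 3 = 22

22


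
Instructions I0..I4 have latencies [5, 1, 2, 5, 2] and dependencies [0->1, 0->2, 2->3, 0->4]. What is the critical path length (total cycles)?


Compute longest path through dependency graph: dist(Ik) = max over predecessors of dist + latency(Ik).
dist(I0) = latency 5 = 5
dist(I1) = dist(I0) + 1 = 5 + 1 = 6
dist(I2) = dist(I0) + 2 = 5 + 2 = 7
dist(I3) = dist(I2) + 5 = 7 + 5 = 12
dist(I4) = dist(I0) + 2 = 5 + 2 = 7
Critical path = max dist = 12

12


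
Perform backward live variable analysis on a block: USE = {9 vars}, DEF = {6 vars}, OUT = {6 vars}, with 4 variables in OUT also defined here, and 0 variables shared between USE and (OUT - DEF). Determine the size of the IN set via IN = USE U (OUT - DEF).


OUT - DEF: 6 - 4 = 2
|IN| = |USE| + |OUT - DEF| - |USE ∩ (OUT - DEF)| = 9 + 2 - 0 = 11

11


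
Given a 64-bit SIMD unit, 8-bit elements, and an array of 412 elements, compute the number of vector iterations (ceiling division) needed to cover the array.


Width = 64 / 8 = 8 elements per vector op
Iterations = ceil(412 / 8) = 52

52


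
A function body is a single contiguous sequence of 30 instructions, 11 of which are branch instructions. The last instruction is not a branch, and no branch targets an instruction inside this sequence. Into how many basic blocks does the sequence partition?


With no in-sequence branch targets, the leaders are the first instruction plus the instruction after each branch.
Number of basic blocks = branches + 1
= 11 + 1 = 12

12


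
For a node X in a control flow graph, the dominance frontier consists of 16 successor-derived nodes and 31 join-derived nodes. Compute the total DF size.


DF(X) = direct successor contributions + join point contributions
= 16 + 31 = 47

47


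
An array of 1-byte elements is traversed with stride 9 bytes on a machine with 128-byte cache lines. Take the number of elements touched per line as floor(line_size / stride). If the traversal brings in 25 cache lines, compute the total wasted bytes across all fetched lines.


Elements per line = floor(128 / 9) = 14
Bytes used per line = 14 * 1 = 14
Wasted per line = 128 - 14 = 114
Total wasted = 114 * 25 = 2850

2850


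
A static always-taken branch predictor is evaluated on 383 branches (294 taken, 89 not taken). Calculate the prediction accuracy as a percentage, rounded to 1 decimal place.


Predictor: always-taken
Correct predictions = 294
Accuracy = 294 / 383 * 100 = 76.8%

76.8


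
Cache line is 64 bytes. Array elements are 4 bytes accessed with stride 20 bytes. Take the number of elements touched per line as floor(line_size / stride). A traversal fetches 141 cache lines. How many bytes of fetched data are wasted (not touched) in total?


Elements per line = floor(64 / 20) = 3
Bytes used per line = 3 * 4 = 12
Wasted per line = 64 - 12 = 52
Total wasted = 52 * 141 = 7332

7332


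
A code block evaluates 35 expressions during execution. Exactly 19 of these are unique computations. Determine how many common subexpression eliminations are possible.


CSE count = total expressions - unique expressions
= 35 - 19 = 16

16


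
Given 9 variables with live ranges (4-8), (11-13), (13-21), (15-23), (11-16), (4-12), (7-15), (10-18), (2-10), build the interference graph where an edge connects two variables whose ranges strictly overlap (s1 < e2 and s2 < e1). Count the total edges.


Check all pairs for overlapping intervals.
Two intervals (s1,e1) and (s2,e2) overlap if s1 < e2 and s2 < e1.
v0 (4-8) vs v1..v8: overlaps v5, v6, v8 -> 3
v1 (11-13) vs v2..v8: overlaps v4, v5, v6, v7 -> 4
v2 (13-21) vs v3..v8: overlaps v3, v4, v6, v7 -> 4
v3 (15-23) vs v4..v8: overlaps v4, v7 -> 2
v4 (11-16) vs v5..v8: overlaps v5, v6, v7 -> 3
v5 (4-12) vs v6..v8: overlaps v6, v7, v8 -> 3
v6 (7-15) vs v7..v8: overlaps v7, v8 -> 2
v7 (10-18) vs v8: overlaps none -> 0
Total overlapping pairs = 3 + 4 + 4 + 2 + 3 + 3 + 2 + 0 = 21

21


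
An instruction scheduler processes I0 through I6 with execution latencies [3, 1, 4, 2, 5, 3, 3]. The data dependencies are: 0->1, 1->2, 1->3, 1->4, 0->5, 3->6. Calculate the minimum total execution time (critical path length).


Compute longest path through dependency graph: dist(Ik) = max over predecessors of dist + latency(Ik).
dist(I0) = latency 3 = 3
dist(I1) = dist(I0) + 1 = 3 + 1 = 4
dist(I2) = dist(I1) + 4 = 4 + 4 = 8
dist(I3) = dist(I1) + 2 = 4 + 2 = 6
dist(I4) = dist(I1) + 5 = 4 + 5 = 9
dist(I5) = dist(I0) + 3 = 3 + 3 = 6
dist(I6) = dist(I3) + 3 = 6 + 3 = 9
Critical path = max dist = 9

9


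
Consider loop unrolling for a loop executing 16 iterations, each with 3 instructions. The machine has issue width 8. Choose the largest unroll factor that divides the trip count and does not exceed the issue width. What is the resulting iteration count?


Largest divisor of 16 <= 8 is 8
New iterations = 16 / 8 = 2

2


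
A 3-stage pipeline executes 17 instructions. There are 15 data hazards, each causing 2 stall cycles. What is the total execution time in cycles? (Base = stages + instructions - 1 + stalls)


Base cycles = 3 + 17 - 1 = 19
Total stalls = 15 * 2 = 30
Total = 19 + 30 = 49

49


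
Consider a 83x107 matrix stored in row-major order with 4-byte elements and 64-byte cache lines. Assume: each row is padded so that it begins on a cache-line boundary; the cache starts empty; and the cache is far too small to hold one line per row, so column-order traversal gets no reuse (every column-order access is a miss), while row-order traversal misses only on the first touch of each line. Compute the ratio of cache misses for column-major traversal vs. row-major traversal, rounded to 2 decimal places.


Each row occupies 107 * 4 = 428 bytes and starts on a line boundary, so it spans ceil(428 / 64) = 7 cache lines.
Row-major traversal misses (one per line touched): 83 * ceil(107 * 4 / 64) = 581
Column-major traversal misses (no reuse, every access misses): 83 * 107 = 8881
Ratio = 8881 / 581 = 15.29

15.29


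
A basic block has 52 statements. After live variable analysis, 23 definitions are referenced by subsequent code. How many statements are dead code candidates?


Dead code = total statements - live definitions
= 52 - 23 = 29

29


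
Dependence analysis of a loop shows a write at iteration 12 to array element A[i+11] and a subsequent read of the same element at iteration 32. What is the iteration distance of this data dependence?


Distance = read iteration - write iteration
= 32 - 12 = 20

20


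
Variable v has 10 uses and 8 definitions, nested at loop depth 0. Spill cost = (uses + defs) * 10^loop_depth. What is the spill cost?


uses + defs = 10 + 8 = 18
10^0 = 1
Spill cost = 18 * 1 = 18

18


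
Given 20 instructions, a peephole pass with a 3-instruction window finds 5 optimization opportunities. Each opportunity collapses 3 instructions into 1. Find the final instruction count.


Each match removes 2 instructions.
Total removed = 5 * 2 = 10
Remaining = 20 - 10 = 10

10


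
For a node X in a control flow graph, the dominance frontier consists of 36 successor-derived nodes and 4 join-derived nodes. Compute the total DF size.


DF(X) = direct successor contributions + join point contributions
= 36 + 4 = 40

40


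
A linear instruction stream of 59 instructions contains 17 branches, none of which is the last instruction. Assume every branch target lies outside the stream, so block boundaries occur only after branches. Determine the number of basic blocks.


With no in-sequence branch targets, the leaders are the first instruction plus the instruction after each branch.
Number of basic blocks = branches + 1
= 17 + 1 = 18

18


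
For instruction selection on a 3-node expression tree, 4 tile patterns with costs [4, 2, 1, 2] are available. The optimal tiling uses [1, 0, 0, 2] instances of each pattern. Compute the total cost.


Total cost = sum(count_i * cost_i)
= 1*4 + 0*2 + 0*1 + 2*2
= 8

8


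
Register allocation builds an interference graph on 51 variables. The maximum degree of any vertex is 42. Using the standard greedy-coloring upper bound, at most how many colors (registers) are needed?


Greedy coloring never needs more than (max_degree + 1) colors: when coloring a vertex, at most max_degree neighbors are already colored.
Upper bound = 42 + 1 = 43

43


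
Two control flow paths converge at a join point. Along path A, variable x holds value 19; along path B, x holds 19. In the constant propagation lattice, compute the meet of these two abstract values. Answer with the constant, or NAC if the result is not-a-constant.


Meet operation: if both paths give the same constant, result is that constant; if they differ, result is NAC (not-a-constant).
Path A: 19, Path B: 19 -> equal
Result: constant -> 19

19


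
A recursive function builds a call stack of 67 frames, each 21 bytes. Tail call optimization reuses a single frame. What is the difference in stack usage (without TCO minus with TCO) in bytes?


Without TCO: 67 * 21 = 1407 bytes
With TCO: reuse 1 frame = 21 bytes
Savings = 1407 - 21 = 1386

1386


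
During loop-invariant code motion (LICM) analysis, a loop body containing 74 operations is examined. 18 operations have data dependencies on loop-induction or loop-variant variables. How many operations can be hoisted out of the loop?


Invariant candidates = total - loop-dependent
= 74 - 18 = 56

56


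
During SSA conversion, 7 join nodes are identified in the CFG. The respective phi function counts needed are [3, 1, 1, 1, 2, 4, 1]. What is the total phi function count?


Total phi functions = sum of phi functions at each join node
= 3 + 1 + 1 + 1 + 2 + 4 + 1 = 13

13
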